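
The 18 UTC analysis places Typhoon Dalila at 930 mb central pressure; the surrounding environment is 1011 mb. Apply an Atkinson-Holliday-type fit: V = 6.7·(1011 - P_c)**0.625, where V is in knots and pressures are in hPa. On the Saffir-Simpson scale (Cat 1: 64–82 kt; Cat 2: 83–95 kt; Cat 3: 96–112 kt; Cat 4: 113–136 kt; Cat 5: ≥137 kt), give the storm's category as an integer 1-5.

3

ΔP = 1011 − 930 = 81 mb.
V ≈ 6.7 × 81^0.625 = 6.7 × 15.59 ≈ 104 kt.
104 kt falls in the Category 3 band.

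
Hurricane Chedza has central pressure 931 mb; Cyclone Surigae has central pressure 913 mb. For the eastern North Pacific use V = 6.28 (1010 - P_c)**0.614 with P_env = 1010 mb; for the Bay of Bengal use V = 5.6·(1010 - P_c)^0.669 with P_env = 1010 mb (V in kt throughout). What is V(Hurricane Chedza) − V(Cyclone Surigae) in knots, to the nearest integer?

-28 kt

Hurricane Chedza: ΔP = 79; V ≈ 6.28 × 79^0.614 ≈ 91.85 kt.
Cyclone Surigae: ΔP = 97; V ≈ 5.6 × 97^0.669 ≈ 119.49 kt.
Difference ≈ 91.85 − 119.49 = -27.64 → -28 kt.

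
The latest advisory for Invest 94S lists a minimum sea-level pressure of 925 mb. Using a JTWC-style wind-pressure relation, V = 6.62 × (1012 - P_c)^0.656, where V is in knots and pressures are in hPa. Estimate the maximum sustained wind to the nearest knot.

124 kt

ΔP = 1012 − 925 = 87 mb.
87^0.656 ≈ 18.721.
V ≈ 6.62 × 18.721 ≈ 123.9 kt.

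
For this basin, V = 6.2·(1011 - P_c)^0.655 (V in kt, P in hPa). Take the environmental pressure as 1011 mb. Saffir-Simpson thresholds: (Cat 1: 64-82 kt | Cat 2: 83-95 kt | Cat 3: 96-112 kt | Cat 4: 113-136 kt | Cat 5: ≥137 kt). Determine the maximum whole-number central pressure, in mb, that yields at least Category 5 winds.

Category 5 begins at V = 137 kt.
Required ΔP = (137/6.2)^(1/0.655) = 22.097^1.527 ≈ 112.83 mb.
P_c ≤ 1011 − 112.83 = 898.17, so the highest integer P_c is 898 mb.

898 mb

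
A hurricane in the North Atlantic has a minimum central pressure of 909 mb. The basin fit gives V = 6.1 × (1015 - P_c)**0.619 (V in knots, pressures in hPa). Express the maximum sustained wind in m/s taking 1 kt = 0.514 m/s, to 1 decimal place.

ΔP = 1015 − 909 = 106 mb.
V ≈ 6.1 × 106^0.619 = 6.1 × 17.933 ≈ 109.394 kt.
109.394 × 0.514 ≈ 56.23 m/s → 56.2 m/s.

56.2 m/s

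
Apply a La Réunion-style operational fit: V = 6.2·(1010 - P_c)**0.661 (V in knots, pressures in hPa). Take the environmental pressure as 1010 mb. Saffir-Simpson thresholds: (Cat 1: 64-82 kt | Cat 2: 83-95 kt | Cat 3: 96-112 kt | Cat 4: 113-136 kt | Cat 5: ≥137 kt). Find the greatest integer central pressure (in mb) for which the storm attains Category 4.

929 mb

Category 4 begins at V = 113 kt.
Required ΔP = (113/6.2)^(1/0.661) = 18.226^1.513 ≈ 80.77 mb.
P_c ≤ 1010 − 80.77 = 929.23, so the highest integer P_c is 929 mb.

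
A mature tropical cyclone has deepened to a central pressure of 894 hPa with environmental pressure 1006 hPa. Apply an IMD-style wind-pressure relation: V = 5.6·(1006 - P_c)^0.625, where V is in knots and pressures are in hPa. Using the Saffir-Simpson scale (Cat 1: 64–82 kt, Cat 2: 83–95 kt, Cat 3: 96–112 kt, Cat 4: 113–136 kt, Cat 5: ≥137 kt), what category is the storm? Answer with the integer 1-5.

ΔP = 1006 − 894 = 112 hPa.
V ≈ 5.6 × 112^0.625 = 5.6 × 19.09 ≈ 107 kt.
107 kt falls in the Category 3 band.

3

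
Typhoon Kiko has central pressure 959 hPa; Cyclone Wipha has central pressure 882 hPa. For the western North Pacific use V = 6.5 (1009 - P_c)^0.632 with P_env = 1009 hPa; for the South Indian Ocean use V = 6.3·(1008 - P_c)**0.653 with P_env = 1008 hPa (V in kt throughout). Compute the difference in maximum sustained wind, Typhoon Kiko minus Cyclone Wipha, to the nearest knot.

Typhoon Kiko: ΔP = 50; V ≈ 6.5 × 50^0.632 ≈ 77.03 kt.
Cyclone Wipha: ΔP = 126; V ≈ 6.3 × 126^0.653 ≈ 148.21 kt.
Difference ≈ 77.03 − 148.21 = -71.18 → -71 kt.

-71 kt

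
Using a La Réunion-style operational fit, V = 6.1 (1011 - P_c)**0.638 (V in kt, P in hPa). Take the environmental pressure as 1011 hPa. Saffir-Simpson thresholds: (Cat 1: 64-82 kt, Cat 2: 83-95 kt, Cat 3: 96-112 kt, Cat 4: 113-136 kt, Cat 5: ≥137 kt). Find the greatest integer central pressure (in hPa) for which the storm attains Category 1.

Category 1 begins at V = 64 kt.
Required ΔP = (64/6.1)^(1/0.638) = 10.492^1.567 ≈ 39.82 hPa.
P_c ≤ 1011 − 39.82 = 971.18, so the highest integer P_c is 971 hPa.

971 hPa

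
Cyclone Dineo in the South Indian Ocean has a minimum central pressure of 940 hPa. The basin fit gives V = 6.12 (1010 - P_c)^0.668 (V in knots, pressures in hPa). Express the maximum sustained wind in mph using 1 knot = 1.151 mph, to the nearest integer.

120 mph

ΔP = 1010 − 940 = 70 hPa.
V ≈ 6.12 × 70^0.668 = 6.12 × 17.081 ≈ 104.539 kt.
104.539 × 1.151 ≈ 120.32 mph → 120 mph.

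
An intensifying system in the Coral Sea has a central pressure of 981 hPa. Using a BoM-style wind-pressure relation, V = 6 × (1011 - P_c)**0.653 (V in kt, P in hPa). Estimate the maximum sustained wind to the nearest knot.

ΔP = 1011 − 981 = 30 hPa.
30^0.653 ≈ 9.216.
V ≈ 6 × 9.216 ≈ 55.3 kt.

55 kt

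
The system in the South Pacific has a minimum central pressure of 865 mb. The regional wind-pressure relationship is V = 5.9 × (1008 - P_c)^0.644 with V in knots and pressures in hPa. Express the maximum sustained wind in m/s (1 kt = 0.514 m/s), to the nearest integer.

74 m/s

ΔP = 1008 − 865 = 143 mb.
V ≈ 5.9 × 143^0.644 = 5.9 × 24.436 ≈ 144.174 kt.
144.174 × 0.514 ≈ 74.11 m/s → 74 m/s.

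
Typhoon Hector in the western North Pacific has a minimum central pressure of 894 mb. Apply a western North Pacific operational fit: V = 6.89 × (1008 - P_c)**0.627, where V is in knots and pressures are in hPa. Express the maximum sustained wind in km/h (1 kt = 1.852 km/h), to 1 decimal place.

ΔP = 1008 − 894 = 114 mb.
V ≈ 6.89 × 114^0.627 = 6.89 × 19.484 ≈ 134.245 kt.
134.245 × 1.852 ≈ 248.62 km/h → 248.6 km/h.

248.6 km/h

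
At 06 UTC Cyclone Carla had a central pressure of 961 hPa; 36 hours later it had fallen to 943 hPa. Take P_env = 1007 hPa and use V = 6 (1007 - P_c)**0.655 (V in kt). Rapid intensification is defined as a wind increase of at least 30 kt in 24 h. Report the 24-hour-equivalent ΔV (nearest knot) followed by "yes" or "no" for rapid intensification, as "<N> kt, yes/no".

12 kt, no

V₁: ΔP = 46, V ≈ 6 × 46^0.655 ≈ 73.66 kt.
V₂: ΔP = 64, V ≈ 6 × 64^0.655 ≈ 91.45 kt.
ΔV over 36 h = 17.79 kt → 24 h equivalent = 17.79 × 24/36 ≈ 11.86 kt.
12 kt < 30 kt ⇒ not rapid intensification.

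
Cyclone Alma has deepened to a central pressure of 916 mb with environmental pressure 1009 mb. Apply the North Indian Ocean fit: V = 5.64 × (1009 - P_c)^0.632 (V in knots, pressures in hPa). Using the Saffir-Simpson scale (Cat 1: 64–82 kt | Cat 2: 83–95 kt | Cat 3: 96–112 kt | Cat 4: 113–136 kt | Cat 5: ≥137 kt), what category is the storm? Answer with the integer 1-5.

3

ΔP = 1009 − 916 = 93 mb.
V ≈ 5.64 × 93^0.632 = 5.64 × 17.54 ≈ 99 kt.
99 kt falls in the Category 3 band.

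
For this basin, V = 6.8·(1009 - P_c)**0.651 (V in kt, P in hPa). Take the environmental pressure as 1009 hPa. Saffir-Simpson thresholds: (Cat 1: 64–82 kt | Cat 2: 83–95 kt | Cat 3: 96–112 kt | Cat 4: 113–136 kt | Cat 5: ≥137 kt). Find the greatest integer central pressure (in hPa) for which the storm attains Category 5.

Category 5 begins at V = 137 kt.
Required ΔP = (137/6.8)^(1/0.651) = 20.147^1.536 ≈ 100.79 hPa.
P_c ≤ 1009 − 100.79 = 908.21, so the highest integer P_c is 908 hPa.

908 hPa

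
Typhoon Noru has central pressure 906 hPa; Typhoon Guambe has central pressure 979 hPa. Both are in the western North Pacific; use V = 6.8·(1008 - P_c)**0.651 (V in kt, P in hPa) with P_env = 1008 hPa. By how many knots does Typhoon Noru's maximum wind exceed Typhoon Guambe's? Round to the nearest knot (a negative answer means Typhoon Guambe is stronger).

Typhoon Noru: ΔP = 102; V ≈ 6.8 × 102^0.651 ≈ 138.07 kt.
Typhoon Guambe: ΔP = 29; V ≈ 6.8 × 29^0.651 ≈ 60.89 kt.
Difference ≈ 138.07 − 60.89 = 77.18 → 77 kt.

77 kt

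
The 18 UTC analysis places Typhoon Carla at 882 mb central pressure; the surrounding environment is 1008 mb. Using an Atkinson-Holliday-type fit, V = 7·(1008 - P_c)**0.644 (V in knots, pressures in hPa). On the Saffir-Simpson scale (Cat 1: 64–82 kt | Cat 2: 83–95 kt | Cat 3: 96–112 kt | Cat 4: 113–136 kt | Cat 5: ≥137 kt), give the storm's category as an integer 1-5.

ΔP = 1008 − 882 = 126 mb.
V ≈ 7 × 126^0.644 = 7 × 22.52 ≈ 158 kt.
158 kt falls in the Category 5 band.

5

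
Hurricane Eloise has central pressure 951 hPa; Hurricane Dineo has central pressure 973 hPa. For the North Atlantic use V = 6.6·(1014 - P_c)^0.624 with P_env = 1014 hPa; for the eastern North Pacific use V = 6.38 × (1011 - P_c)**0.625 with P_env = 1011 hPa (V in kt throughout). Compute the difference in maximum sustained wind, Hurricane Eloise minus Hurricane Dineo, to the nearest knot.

Hurricane Eloise: ΔP = 63; V ≈ 6.6 × 63^0.624 ≈ 87.57 kt.
Hurricane Dineo: ΔP = 38; V ≈ 6.38 × 38^0.625 ≈ 61.97 kt.
Difference ≈ 87.57 − 61.97 = 25.60 → 26 kt.

26 kt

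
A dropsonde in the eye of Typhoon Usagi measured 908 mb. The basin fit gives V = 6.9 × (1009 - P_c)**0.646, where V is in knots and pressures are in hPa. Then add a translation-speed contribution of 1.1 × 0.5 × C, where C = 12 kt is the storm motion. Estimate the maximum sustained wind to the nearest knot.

143 kt

ΔP = 1009 − 908 = 101 mb.
101^0.646 ≈ 19.715.
V ≈ 6.9 × 19.715 ≈ 136.0 kt.
Translation term: 1.1 × 0.5 × 12 = 6.6 kt.
Corrected V ≈ 142.6 kt → 143 kt.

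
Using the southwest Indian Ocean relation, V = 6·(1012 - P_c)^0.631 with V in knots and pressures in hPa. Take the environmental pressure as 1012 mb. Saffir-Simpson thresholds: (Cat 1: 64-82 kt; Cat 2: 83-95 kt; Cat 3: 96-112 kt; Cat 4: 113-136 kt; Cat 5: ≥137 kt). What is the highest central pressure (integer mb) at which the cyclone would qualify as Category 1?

Category 1 begins at V = 64 kt.
Required ΔP = (64/6)^(1/0.631) = 10.667^1.585 ≈ 42.58 mb.
P_c ≤ 1012 − 42.58 = 969.42, so the highest integer P_c is 969 mb.

969 mb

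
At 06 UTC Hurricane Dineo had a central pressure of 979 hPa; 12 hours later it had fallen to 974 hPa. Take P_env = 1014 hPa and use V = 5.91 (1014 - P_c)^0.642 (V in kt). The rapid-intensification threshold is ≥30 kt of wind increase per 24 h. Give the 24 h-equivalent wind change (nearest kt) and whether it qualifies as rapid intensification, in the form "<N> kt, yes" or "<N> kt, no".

10 kt, no

V₁: ΔP = 35, V ≈ 5.91 × 35^0.642 ≈ 57.93 kt.
V₂: ΔP = 40, V ≈ 5.91 × 40^0.642 ≈ 63.11 kt.
ΔV over 12 h = 5.18 kt → 24 h equivalent = 5.18 × 24/12 ≈ 10.36 kt.
10 kt < 30 kt ⇒ not rapid intensification.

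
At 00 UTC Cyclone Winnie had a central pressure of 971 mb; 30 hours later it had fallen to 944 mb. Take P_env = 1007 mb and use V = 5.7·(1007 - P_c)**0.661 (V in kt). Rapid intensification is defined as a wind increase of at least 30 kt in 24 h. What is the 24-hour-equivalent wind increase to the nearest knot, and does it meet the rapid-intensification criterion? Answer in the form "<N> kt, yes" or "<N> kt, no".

V₁: ΔP = 36, V ≈ 5.7 × 36^0.661 ≈ 60.90 kt.
V₂: ΔP = 63, V ≈ 5.7 × 63^0.661 ≈ 88.15 kt.
ΔV over 30 h = 27.25 kt → 24 h equivalent = 27.25 × 24/30 ≈ 21.80 kt.
22 kt < 30 kt ⇒ not rapid intensification.

22 kt, no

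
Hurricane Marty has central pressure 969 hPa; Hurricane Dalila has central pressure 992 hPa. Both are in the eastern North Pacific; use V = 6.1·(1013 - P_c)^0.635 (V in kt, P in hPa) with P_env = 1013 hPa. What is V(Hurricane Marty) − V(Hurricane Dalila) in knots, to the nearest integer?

Hurricane Marty: ΔP = 44; V ≈ 6.1 × 44^0.635 ≈ 67.44 kt.
Hurricane Dalila: ΔP = 21; V ≈ 6.1 × 21^0.635 ≈ 42.16 kt.
Difference ≈ 67.44 − 42.16 = 25.28 → 25 kt.

25 kt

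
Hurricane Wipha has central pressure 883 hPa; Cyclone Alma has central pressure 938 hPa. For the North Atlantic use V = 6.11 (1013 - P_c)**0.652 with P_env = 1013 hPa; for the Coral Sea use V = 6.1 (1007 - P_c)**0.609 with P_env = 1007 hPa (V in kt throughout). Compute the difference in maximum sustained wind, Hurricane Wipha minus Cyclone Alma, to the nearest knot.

66 kt

Hurricane Wipha: ΔP = 130; V ≈ 6.11 × 130^0.652 ≈ 145.99 kt.
Cyclone Alma: ΔP = 69; V ≈ 6.1 × 69^0.609 ≈ 80.39 kt.
Difference ≈ 145.99 − 80.39 = 65.60 → 66 kt.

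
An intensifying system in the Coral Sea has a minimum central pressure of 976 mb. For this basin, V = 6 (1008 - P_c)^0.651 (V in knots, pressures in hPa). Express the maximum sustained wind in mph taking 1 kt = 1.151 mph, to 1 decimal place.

65.9 mph

ΔP = 1008 − 976 = 32 mb.
V ≈ 6 × 32^0.651 = 6 × 9.547 ≈ 57.280 kt.
57.280 × 1.151 ≈ 65.93 mph → 65.9 mph.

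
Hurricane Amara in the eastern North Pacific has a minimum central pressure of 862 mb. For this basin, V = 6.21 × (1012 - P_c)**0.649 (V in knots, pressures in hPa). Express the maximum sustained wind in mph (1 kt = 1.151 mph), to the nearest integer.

185 mph

ΔP = 1012 − 862 = 150 mb.
V ≈ 6.21 × 150^0.649 = 6.21 × 25.839 ≈ 160.463 kt.
160.463 × 1.151 ≈ 184.69 mph → 185 mph.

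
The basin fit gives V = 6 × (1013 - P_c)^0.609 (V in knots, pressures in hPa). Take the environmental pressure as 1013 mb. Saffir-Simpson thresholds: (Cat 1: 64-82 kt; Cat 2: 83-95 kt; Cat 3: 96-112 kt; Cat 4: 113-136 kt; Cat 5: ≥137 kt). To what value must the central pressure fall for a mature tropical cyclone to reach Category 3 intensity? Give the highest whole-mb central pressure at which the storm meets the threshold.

Category 3 begins at V = 96 kt.
Required ΔP = (96/6)^(1/0.609) = 16.000^1.642 ≈ 94.89 mb.
P_c ≤ 1013 − 94.89 = 918.11, so the highest integer P_c is 918 mb.

918 mb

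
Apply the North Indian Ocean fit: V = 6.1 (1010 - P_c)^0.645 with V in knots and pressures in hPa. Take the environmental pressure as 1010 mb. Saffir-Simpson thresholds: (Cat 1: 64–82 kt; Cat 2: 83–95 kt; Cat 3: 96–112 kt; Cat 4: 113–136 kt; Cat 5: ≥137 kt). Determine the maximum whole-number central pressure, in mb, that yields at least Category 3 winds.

Category 3 begins at V = 96 kt.
Required ΔP = (96/6.1)^(1/0.645) = 15.738^1.550 ≈ 71.73 mb.
P_c ≤ 1010 − 71.73 = 938.27, so the highest integer P_c is 938 mb.

938 mb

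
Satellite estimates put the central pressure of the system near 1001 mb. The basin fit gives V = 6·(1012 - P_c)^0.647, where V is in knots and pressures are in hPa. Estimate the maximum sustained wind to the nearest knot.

ΔP = 1012 − 1001 = 11 mb.
11^0.647 ≈ 4.718.
V ≈ 6 × 4.718 ≈ 28.3 kt.

28 kt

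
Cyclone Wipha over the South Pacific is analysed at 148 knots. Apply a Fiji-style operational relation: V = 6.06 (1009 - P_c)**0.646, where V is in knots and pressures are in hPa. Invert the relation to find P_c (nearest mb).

868 mb

ΔP = (V / 6.06)^(1/0.646) = (148/6.06)^1.548.
148/6.06 = 24.422; 24.422^1.548 ≈ 140.70 mb.
P_c = 1009 − 140.70 = 868.30 ≈ 868 mb.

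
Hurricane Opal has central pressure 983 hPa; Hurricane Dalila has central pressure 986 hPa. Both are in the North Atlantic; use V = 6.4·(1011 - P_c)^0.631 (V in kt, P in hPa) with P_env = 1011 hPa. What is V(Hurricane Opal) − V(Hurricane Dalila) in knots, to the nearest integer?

4 kt

Hurricane Opal: ΔP = 28; V ≈ 6.4 × 28^0.631 ≈ 52.40 kt.
Hurricane Dalila: ΔP = 25; V ≈ 6.4 × 25^0.631 ≈ 48.78 kt.
Difference ≈ 52.40 − 48.78 = 3.62 → 4 kt.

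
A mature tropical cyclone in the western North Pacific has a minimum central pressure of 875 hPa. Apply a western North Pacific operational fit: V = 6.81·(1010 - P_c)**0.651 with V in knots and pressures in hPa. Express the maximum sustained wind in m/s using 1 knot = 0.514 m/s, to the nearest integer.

85 m/s

ΔP = 1010 − 875 = 135 hPa.
V ≈ 6.81 × 135^0.651 = 6.81 × 24.370 ≈ 165.957 kt.
165.957 × 0.514 ≈ 85.30 m/s → 85 m/s.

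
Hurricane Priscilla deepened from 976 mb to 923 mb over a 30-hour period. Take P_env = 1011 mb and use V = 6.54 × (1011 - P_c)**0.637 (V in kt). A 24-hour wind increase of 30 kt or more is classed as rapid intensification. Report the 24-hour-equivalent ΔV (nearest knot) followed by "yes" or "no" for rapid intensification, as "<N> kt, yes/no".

40 kt, yes

V₁: ΔP = 35, V ≈ 6.54 × 35^0.637 ≈ 62.97 kt.
V₂: ΔP = 88, V ≈ 6.54 × 88^0.637 ≈ 113.30 kt.
ΔV over 30 h = 50.33 kt → 24 h equivalent = 50.33 × 24/30 ≈ 40.26 kt.
40 kt ≥ 30 kt ⇒ rapid intensification.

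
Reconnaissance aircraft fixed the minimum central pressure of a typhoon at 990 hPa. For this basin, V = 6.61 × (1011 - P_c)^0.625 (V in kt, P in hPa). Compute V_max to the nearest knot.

44 kt

ΔP = 1011 − 990 = 21 hPa.
21^0.625 ≈ 6.705.
V ≈ 6.61 × 6.705 ≈ 44.3 kt.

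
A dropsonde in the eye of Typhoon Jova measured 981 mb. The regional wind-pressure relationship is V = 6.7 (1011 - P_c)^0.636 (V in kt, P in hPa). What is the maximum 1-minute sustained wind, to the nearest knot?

ΔP = 1011 − 981 = 30 mb.
30^0.636 ≈ 8.699.
V ≈ 6.7 × 8.699 ≈ 58.3 kt.

58 kt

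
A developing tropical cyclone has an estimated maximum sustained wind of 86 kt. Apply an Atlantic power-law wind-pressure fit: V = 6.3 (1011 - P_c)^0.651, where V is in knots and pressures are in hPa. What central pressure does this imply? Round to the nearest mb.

ΔP = (V / 6.3)^(1/0.651) = (86/6.3)^1.536.
86/6.3 = 13.651; 13.651^1.536 ≈ 55.43 mb.
P_c = 1011 − 55.43 = 955.57 ≈ 956 mb.

956 mb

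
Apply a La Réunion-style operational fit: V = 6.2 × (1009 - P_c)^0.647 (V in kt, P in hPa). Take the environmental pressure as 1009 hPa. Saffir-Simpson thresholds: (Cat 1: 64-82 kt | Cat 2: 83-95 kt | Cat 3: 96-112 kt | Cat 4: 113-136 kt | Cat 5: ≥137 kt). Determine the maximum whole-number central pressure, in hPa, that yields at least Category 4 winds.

Category 4 begins at V = 113 kt.
Required ΔP = (113/6.2)^(1/0.647) = 18.226^1.546 ≈ 88.82 hPa.
P_c ≤ 1009 − 88.82 = 920.18, so the highest integer P_c is 920 hPa.

920 hPa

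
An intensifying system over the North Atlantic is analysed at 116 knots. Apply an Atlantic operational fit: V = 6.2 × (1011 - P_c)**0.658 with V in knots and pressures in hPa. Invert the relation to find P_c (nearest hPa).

925 hPa

ΔP = (V / 6.2)^(1/0.658) = (116/6.2)^1.520.
116/6.2 = 18.710; 18.710^1.520 ≈ 85.75 hPa.
P_c = 1011 − 85.75 = 925.25 ≈ 925 hPa.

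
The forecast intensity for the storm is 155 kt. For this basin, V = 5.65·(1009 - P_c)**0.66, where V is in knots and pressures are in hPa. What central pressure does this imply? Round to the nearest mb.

858 mb

ΔP = (V / 5.65)^(1/0.66) = (155/5.65)^1.515.
155/5.65 = 27.434; 27.434^1.515 ≈ 151.08 mb.
P_c = 1009 − 151.08 = 857.92 ≈ 858 mb.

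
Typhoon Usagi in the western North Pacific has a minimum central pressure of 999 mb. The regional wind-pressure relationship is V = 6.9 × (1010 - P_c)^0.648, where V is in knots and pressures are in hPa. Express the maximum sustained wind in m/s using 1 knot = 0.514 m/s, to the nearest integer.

17 m/s

ΔP = 1010 − 999 = 11 mb.
V ≈ 6.9 × 11^0.648 = 6.9 × 4.730 ≈ 32.634 kt.
32.634 × 0.514 ≈ 16.77 m/s → 17 m/s.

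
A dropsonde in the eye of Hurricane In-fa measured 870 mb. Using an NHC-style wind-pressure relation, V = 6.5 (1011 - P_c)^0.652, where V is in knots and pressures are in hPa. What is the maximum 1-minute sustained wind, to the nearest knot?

ΔP = 1011 − 870 = 141 mb.
141^0.652 ≈ 25.194.
V ≈ 6.5 × 25.194 ≈ 163.8 kt.

164 kt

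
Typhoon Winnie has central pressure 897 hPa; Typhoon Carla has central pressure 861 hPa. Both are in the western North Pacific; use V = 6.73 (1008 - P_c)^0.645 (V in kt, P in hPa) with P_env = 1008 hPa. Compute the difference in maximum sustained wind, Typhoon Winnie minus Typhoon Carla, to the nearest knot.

Typhoon Winnie: ΔP = 111; V ≈ 6.73 × 111^0.645 ≈ 140.36 kt.
Typhoon Carla: ΔP = 147; V ≈ 6.73 × 147^0.645 ≈ 168.24 kt.
Difference ≈ 140.36 − 168.24 = -27.88 → -28 kt.

-28 kt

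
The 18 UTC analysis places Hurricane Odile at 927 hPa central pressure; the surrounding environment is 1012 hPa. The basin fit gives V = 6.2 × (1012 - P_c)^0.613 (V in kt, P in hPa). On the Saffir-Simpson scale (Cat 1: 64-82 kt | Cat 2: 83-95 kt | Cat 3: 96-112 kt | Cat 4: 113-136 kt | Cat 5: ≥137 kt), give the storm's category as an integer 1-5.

ΔP = 1012 − 927 = 85 hPa.
V ≈ 6.2 × 85^0.613 = 6.2 × 15.23 ≈ 94 kt.
94 kt falls in the Category 2 band.

2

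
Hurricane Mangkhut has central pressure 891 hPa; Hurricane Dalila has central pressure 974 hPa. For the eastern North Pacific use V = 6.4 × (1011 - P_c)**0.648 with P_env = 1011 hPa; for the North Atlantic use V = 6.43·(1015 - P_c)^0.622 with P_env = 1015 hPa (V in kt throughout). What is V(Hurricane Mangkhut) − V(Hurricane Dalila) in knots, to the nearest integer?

78 kt

Hurricane Mangkhut: ΔP = 120; V ≈ 6.4 × 120^0.648 ≈ 142.39 kt.
Hurricane Dalila: ΔP = 41; V ≈ 6.43 × 41^0.622 ≈ 64.77 kt.
Difference ≈ 142.39 − 64.77 = 77.62 → 78 kt.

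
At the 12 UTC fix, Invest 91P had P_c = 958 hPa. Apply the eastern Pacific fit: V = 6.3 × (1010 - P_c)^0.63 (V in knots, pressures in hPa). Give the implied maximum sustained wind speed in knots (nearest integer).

ΔP = 1010 − 958 = 52 hPa.
52^0.63 ≈ 12.053.
V ≈ 6.3 × 12.053 ≈ 75.9 kt.

76 kt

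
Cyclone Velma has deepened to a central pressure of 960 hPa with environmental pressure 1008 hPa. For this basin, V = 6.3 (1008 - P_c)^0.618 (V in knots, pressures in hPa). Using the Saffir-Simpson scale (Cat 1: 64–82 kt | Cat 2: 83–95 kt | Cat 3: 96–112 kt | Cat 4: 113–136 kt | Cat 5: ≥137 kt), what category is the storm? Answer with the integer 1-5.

1

ΔP = 1008 − 960 = 48 hPa.
V ≈ 6.3 × 48^0.618 = 6.3 × 10.94 ≈ 69 kt.
69 kt falls in the Category 1 band.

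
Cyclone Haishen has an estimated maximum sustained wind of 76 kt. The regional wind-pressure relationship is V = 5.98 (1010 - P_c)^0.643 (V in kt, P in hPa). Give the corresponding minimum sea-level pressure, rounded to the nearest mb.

ΔP = (V / 5.98)^(1/0.643) = (76/5.98)^1.555.
76/5.98 = 12.709; 12.709^1.555 ≈ 52.13 mb.
P_c = 1010 − 52.13 = 957.87 ≈ 958 mb.

958 mb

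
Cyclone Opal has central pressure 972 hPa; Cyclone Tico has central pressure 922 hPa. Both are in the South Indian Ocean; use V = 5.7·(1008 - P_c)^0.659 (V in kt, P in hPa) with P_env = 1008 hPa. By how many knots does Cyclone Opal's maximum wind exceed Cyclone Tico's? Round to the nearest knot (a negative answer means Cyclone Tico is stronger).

Cyclone Opal: ΔP = 36; V ≈ 5.7 × 36^0.659 ≈ 60.46 kt.
Cyclone Tico: ΔP = 86; V ≈ 5.7 × 86^0.659 ≈ 107.33 kt.
Difference ≈ 60.46 − 107.33 = -46.87 → -47 kt.

-47 kt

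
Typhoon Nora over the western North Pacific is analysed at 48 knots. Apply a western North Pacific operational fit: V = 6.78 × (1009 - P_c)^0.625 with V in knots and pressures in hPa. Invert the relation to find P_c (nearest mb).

986 mb

ΔP = (V / 6.78)^(1/0.625) = (48/6.78)^1.600.
48/6.78 = 7.080; 7.080^1.600 ≈ 22.91 mb.
P_c = 1009 − 22.91 = 986.09 ≈ 986 mb.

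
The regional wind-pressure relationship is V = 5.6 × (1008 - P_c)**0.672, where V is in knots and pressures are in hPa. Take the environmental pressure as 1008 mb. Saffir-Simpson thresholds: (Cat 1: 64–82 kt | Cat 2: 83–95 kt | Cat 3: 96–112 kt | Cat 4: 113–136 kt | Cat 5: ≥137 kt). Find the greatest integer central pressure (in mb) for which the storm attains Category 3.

939 mb

Category 3 begins at V = 96 kt.
Required ΔP = (96/5.6)^(1/0.672) = 17.143^1.488 ≈ 68.62 mb.
P_c ≤ 1008 − 68.62 = 939.38, so the highest integer P_c is 939 mb.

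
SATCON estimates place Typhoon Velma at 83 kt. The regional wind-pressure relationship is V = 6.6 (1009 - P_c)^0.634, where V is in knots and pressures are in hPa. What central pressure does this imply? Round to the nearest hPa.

955 hPa

ΔP = (V / 6.6)^(1/0.634) = (83/6.6)^1.577.
83/6.6 = 12.576; 12.576^1.577 ≈ 54.24 hPa.
P_c = 1009 − 54.24 = 954.76 ≈ 955 hPa.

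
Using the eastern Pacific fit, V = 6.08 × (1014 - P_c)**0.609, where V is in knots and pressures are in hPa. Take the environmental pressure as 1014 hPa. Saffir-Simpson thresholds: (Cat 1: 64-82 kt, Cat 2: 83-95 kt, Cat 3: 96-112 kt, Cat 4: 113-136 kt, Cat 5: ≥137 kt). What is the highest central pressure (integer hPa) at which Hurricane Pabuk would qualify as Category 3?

Category 3 begins at V = 96 kt.
Required ΔP = (96/6.08)^(1/0.609) = 15.789^1.642 ≈ 92.85 hPa.
P_c ≤ 1014 − 92.85 = 921.15, so the highest integer P_c is 921 hPa.

921 hPa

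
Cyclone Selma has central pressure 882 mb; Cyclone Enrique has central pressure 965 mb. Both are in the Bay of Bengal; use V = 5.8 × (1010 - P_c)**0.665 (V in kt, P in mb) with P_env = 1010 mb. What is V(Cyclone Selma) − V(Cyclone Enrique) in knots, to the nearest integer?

Cyclone Selma: ΔP = 128; V ≈ 5.8 × 128^0.665 ≈ 146.12 kt.
Cyclone Enrique: ΔP = 45; V ≈ 5.8 × 45^0.665 ≈ 72.91 kt.
Difference ≈ 146.12 − 72.91 = 73.21 → 73 kt.

73 kt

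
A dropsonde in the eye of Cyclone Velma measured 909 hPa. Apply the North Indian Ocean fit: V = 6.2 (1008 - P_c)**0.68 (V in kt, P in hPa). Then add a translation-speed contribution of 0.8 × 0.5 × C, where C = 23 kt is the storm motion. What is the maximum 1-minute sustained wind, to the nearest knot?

150 kt

ΔP = 1008 − 909 = 99 hPa.
99^0.68 ≈ 22.753.
V ≈ 6.2 × 22.753 ≈ 141.1 kt.
Translation term: 0.8 × 0.5 × 23 = 9.2 kt.
Corrected V ≈ 150.3 kt → 150 kt.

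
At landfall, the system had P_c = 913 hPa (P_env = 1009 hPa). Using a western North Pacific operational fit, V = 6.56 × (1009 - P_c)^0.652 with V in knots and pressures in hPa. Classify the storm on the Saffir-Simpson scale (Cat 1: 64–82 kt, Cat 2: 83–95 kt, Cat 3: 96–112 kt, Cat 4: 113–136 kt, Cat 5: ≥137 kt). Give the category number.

4

ΔP = 1009 − 913 = 96 hPa.
V ≈ 6.56 × 96^0.652 = 6.56 × 19.61 ≈ 129 kt.
129 kt falls in the Category 4 band.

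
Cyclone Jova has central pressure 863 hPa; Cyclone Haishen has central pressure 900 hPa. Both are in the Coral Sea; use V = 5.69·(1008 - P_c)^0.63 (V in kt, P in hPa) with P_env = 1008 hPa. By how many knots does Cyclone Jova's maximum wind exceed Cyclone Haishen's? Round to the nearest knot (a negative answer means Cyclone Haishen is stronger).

22 kt

Cyclone Jova: ΔP = 145; V ≈ 5.69 × 145^0.63 ≈ 130.85 kt.
Cyclone Haishen: ΔP = 108; V ≈ 5.69 × 108^0.63 ≈ 108.68 kt.
Difference ≈ 130.85 − 108.68 = 22.17 → 22 kt.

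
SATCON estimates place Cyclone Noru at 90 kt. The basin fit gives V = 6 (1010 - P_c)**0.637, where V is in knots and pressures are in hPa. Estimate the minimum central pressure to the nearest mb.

940 mb

ΔP = (V / 6)^(1/0.637) = (90/6)^1.570.
90/6 = 15.000; 15.000^1.570 ≈ 70.19 mb.
P_c = 1010 − 70.19 = 939.81 ≈ 940 mb.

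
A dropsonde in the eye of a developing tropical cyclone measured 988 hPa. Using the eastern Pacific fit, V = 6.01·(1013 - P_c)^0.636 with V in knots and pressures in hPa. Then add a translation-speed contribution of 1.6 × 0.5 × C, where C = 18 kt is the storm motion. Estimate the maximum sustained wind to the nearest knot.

61 kt

ΔP = 1013 − 988 = 25 hPa.
25^0.636 ≈ 7.746.
V ≈ 6.01 × 7.746 ≈ 46.6 kt.
Translation term: 1.6 × 0.5 × 18 = 14.4 kt.
Corrected V ≈ 61 kt → 61 kt.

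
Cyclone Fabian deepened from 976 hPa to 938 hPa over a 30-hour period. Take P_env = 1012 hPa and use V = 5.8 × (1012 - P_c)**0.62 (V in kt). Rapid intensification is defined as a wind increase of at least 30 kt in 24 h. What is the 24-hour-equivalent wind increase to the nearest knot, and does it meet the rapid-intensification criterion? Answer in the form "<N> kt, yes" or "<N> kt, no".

V₁: ΔP = 36, V ≈ 5.8 × 36^0.62 ≈ 53.50 kt.
V₂: ΔP = 74, V ≈ 5.8 × 74^0.62 ≈ 83.63 kt.
ΔV over 30 h = 30.13 kt → 24 h equivalent = 30.13 × 24/30 ≈ 24.10 kt.
24 kt < 30 kt ⇒ not rapid intensification.

24 kt, no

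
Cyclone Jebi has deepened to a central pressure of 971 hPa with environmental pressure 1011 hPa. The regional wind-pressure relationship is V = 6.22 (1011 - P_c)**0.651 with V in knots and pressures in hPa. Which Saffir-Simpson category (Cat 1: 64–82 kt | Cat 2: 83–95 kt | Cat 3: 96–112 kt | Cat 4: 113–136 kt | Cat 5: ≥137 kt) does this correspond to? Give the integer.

ΔP = 1011 − 971 = 40 hPa.
V ≈ 6.22 × 40^0.651 = 6.22 × 11.04 ≈ 69 kt.
69 kt falls in the Category 1 band.

1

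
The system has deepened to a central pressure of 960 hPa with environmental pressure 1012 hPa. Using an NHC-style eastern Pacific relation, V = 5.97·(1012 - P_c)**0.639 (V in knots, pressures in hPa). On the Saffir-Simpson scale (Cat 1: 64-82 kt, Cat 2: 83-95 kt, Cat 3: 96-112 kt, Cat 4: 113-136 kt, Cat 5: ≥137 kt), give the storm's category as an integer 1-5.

ΔP = 1012 − 960 = 52 hPa.
V ≈ 5.97 × 52^0.639 = 5.97 × 12.49 ≈ 75 kt.
75 kt falls in the Category 1 band.

1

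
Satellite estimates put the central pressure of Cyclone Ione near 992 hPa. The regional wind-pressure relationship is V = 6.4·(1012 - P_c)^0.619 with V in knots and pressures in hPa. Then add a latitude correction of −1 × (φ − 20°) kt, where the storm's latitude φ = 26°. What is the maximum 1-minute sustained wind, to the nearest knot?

35 kt

ΔP = 1012 − 992 = 20 hPa.
20^0.619 ≈ 6.388.
V ≈ 6.4 × 6.388 ≈ 40.9 kt.
Latitude correction: −1 × (26 − 20) = -6 kt.
Corrected V ≈ 34.9 kt → 35 kt.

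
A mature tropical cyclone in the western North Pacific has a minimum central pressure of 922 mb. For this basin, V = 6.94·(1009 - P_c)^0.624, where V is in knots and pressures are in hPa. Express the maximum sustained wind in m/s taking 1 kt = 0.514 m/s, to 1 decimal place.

57.9 m/s

ΔP = 1009 − 922 = 87 mb.
V ≈ 6.94 × 87^0.624 = 6.94 × 16.228 ≈ 112.621 kt.
112.621 × 0.514 ≈ 57.89 m/s → 57.9 m/s.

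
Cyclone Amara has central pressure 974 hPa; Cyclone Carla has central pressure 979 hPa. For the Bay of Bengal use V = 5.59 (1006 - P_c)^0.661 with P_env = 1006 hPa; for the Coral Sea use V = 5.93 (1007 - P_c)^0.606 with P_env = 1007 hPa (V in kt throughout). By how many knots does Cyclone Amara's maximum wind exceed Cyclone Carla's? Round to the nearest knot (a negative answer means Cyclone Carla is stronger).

11 kt

Cyclone Amara: ΔP = 32; V ≈ 5.59 × 32^0.661 ≈ 55.25 kt.
Cyclone Carla: ΔP = 28; V ≈ 5.93 × 28^0.606 ≈ 44.67 kt.
Difference ≈ 55.25 − 44.67 = 10.58 → 11 kt.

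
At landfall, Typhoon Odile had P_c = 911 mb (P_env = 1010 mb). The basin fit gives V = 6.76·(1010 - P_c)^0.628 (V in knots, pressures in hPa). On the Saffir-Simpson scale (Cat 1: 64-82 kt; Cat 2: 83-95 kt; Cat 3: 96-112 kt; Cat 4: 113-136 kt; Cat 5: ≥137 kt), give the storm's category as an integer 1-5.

4

ΔP = 1010 − 911 = 99 mb.
V ≈ 6.76 × 99^0.628 = 6.76 × 17.92 ≈ 121 kt.
121 kt falls in the Category 4 band.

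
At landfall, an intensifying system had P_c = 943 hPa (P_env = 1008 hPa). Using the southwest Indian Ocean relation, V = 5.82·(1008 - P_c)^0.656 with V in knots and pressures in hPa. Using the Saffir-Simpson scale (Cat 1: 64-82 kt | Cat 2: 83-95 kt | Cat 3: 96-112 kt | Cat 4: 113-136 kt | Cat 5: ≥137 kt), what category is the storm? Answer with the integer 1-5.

2

ΔP = 1008 − 943 = 65 hPa.
V ≈ 5.82 × 65^0.656 = 5.82 × 15.46 ≈ 90 kt.
90 kt falls in the Category 2 band.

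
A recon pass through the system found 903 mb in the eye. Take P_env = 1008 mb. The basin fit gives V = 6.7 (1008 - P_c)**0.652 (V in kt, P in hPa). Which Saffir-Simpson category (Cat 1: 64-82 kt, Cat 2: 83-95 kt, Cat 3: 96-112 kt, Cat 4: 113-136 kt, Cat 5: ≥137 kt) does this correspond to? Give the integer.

ΔP = 1008 − 903 = 105 mb.
V ≈ 6.7 × 105^0.652 = 6.7 × 20.79 ≈ 139 kt.
139 kt falls in the Category 5 band.

5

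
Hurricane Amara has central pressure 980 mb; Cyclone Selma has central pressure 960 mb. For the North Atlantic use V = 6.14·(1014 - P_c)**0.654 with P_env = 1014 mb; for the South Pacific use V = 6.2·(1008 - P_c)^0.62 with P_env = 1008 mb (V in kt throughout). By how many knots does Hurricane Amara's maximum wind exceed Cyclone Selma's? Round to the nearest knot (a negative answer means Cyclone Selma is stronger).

-7 kt

Hurricane Amara: ΔP = 34; V ≈ 6.14 × 34^0.654 ≈ 61.62 kt.
Cyclone Selma: ΔP = 48; V ≈ 6.2 × 48^0.62 ≈ 68.35 kt.
Difference ≈ 61.62 − 68.35 = -6.73 → -7 kt.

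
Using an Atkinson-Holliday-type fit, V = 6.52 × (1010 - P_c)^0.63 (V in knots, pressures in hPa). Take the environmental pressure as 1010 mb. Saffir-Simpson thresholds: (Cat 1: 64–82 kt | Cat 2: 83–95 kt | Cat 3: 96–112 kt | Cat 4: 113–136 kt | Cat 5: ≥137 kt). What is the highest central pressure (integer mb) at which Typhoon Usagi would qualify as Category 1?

Category 1 begins at V = 64 kt.
Required ΔP = (64/6.52)^(1/0.63) = 9.816^1.587 ≈ 37.54 mb.
P_c ≤ 1010 − 37.54 = 972.46, so the highest integer P_c is 972 mb.

972 mb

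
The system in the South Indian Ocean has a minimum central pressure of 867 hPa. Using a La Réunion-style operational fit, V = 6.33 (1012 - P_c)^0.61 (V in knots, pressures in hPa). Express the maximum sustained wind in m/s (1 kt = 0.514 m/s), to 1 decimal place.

ΔP = 1012 − 867 = 145 hPa.
V ≈ 6.33 × 145^0.61 = 6.33 × 20.818 ≈ 131.777 kt.
131.777 × 0.514 ≈ 67.73 m/s → 67.7 m/s.

67.7 m/s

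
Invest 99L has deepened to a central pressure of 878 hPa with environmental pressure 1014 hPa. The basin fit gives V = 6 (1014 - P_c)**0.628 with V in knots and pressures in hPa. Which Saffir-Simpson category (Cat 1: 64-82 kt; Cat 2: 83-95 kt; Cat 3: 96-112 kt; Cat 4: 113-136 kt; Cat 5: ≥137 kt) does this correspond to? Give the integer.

ΔP = 1014 − 878 = 136 hPa.
V ≈ 6 × 136^0.628 = 6 × 21.87 ≈ 131 kt.
131 kt falls in the Category 4 band.

4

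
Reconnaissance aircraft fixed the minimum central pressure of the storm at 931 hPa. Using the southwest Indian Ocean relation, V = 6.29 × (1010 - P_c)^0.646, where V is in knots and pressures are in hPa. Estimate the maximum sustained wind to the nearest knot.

106 kt

ΔP = 1010 − 931 = 79 hPa.
79^0.646 ≈ 16.822.
V ≈ 6.29 × 16.822 ≈ 105.8 kt.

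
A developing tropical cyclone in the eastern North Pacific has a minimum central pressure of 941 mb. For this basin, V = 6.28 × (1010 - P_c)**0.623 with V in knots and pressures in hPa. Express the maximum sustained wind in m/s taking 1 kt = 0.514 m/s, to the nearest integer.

45 m/s

ΔP = 1010 − 941 = 69 mb.
V ≈ 6.28 × 69^0.623 = 6.28 × 13.983 ≈ 87.814 kt.
87.814 × 0.514 ≈ 45.14 m/s → 45 m/s.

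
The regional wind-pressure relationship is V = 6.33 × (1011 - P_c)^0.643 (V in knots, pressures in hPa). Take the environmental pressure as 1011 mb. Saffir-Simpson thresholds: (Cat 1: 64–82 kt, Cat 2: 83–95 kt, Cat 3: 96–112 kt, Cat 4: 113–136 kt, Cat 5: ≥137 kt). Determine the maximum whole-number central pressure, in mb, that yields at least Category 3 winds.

942 mb

Category 3 begins at V = 96 kt.
Required ΔP = (96/6.33)^(1/0.643) = 15.166^1.555 ≈ 68.63 mb.
P_c ≤ 1011 − 68.63 = 942.37, so the highest integer P_c is 942 mb.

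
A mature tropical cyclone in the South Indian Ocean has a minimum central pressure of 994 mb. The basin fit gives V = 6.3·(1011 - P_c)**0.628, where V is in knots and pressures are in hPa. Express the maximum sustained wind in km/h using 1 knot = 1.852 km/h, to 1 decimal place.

ΔP = 1011 − 994 = 17 mb.
V ≈ 6.3 × 17^0.628 = 6.3 × 5.925 ≈ 37.330 kt.
37.330 × 1.852 ≈ 69.14 km/h → 69.1 km/h.

69.1 km/h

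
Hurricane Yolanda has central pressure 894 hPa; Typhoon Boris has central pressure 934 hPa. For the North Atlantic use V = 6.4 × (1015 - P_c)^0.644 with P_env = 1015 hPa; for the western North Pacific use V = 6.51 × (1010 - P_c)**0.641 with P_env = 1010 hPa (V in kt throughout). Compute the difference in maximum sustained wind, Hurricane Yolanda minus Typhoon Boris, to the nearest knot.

36 kt

Hurricane Yolanda: ΔP = 121; V ≈ 6.4 × 121^0.644 ≈ 140.44 kt.
Typhoon Boris: ΔP = 76; V ≈ 6.51 × 76^0.641 ≈ 104.52 kt.
Difference ≈ 140.44 − 104.52 = 35.92 → 36 kt.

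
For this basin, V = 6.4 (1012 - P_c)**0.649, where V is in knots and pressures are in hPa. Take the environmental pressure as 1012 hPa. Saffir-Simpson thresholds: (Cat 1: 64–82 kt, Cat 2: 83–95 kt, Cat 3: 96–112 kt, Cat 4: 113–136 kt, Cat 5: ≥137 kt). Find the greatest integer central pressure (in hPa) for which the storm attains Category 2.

Category 2 begins at V = 83 kt.
Required ΔP = (83/6.4)^(1/0.649) = 12.969^1.541 ≈ 51.85 hPa.
P_c ≤ 1012 − 51.85 = 960.15, so the highest integer P_c is 960 hPa.

960 hPa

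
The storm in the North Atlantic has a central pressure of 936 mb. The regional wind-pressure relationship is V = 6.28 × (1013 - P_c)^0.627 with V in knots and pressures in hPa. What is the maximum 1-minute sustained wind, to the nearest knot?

ΔP = 1013 − 936 = 77 mb.
77^0.627 ≈ 15.235.
V ≈ 6.28 × 15.235 ≈ 95.7 kt.

96 kt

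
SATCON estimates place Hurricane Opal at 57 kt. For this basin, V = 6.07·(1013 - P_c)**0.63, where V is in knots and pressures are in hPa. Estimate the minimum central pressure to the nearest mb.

978 mb

ΔP = (V / 6.07)^(1/0.63) = (57/6.07)^1.587.
57/6.07 = 9.390; 9.390^1.587 ≈ 34.99 mb.
P_c = 1013 − 34.99 = 978.01 ≈ 978 mb.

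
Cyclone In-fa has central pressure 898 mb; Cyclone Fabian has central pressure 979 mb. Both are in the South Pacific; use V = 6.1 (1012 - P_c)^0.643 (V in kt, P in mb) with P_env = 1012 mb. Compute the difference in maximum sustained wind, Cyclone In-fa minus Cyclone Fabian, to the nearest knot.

70 kt

Cyclone In-fa: ΔP = 114; V ≈ 6.1 × 114^0.643 ≈ 128.21 kt.
Cyclone Fabian: ΔP = 33; V ≈ 6.1 × 33^0.643 ≈ 57.77 kt.
Difference ≈ 128.21 − 57.77 = 70.44 → 70 kt.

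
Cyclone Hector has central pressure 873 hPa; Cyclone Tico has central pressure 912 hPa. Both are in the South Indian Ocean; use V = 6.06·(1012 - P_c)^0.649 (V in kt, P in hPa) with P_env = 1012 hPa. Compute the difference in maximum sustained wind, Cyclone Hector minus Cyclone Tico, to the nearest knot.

29 kt

Cyclone Hector: ΔP = 139; V ≈ 6.06 × 139^0.649 ≈ 149.04 kt.
Cyclone Tico: ΔP = 100; V ≈ 6.06 × 100^0.649 ≈ 120.36 kt.
Difference ≈ 149.04 − 120.36 = 28.68 → 29 kt.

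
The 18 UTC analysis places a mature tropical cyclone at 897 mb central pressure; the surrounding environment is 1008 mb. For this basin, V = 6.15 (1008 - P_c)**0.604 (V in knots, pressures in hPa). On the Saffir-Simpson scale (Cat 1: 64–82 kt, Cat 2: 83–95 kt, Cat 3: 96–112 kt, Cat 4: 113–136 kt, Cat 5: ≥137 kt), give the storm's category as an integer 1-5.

ΔP = 1008 − 897 = 111 mb.
V ≈ 6.15 × 111^0.604 = 6.15 × 17.19 ≈ 106 kt.
106 kt falls in the Category 3 band.

3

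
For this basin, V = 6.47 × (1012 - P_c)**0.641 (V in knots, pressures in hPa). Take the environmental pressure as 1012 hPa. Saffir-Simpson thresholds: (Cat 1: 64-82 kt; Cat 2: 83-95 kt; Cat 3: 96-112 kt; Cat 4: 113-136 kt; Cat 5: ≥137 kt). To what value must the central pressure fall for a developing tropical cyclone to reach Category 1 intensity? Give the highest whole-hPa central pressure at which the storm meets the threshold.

Category 1 begins at V = 64 kt.
Required ΔP = (64/6.47)^(1/0.641) = 9.892^1.560 ≈ 35.70 hPa.
P_c ≤ 1012 − 35.70 = 976.30, so the highest integer P_c is 976 hPa.

976 hPa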